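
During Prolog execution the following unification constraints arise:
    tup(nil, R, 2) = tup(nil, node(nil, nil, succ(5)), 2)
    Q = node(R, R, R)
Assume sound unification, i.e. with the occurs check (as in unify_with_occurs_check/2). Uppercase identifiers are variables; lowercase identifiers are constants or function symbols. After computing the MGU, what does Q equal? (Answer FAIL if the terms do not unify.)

node(node(nil, nil, succ(5)), node(nil, nil, succ(5)), node(nil, nil, succ(5)))

Decompose tup/3: nil = nil,  R = node(nil, nil, succ(5)),  2 = 2.
Delete trivial equation nil = nil.
Bind R := node(nil, nil, succ(5)); substituting into the one remaining equation that mentions R gives: Q = node(node(nil, nil, succ(5)), node(nil, nil, succ(5)), node(nil, nil, succ(5))).
Delete trivial equation 2 = 2.
Bind Q := node(node(nil, nil, succ(5)), node(nil, nil, succ(5)), node(nil, nil, succ(5))).
MGU = { R -> node(nil, nil, succ(5)), Q -> node(node(nil, nil, succ(5)), node(nil, nil, succ(5)), node(nil, nil, succ(5))) }, so Q -> node(node(nil, nil, succ(5)), node(nil, nil, succ(5)), node(nil, nil, succ(5))).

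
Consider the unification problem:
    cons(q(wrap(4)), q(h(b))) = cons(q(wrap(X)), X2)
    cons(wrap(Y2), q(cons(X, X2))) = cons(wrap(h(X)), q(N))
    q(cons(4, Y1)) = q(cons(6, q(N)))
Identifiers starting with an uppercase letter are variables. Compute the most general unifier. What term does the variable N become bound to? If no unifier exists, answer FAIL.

FAIL

Decompose cons/2: q(wrap(4)) = q(wrap(X)),  q(h(b)) = X2.
Decompose q/1: wrap(4) = wrap(X).
Decompose wrap/1: 4 = X.
Bind X := 4; substituting into the one remaining equation that mentions X gives: cons(wrap(Y2), q(cons(4, X2))) = cons(wrap(h(4)), q(N)).
Bind X2 := q(h(b)); substituting into the one remaining equation that mentions X2 gives: cons(wrap(Y2), q(cons(4, q(h(b))))) = cons(wrap(h(4)), q(N)).
Decompose cons/2: wrap(Y2) = wrap(h(4)),  q(cons(4, q(h(b)))) = q(N).
Decompose wrap/1: Y2 = h(4).
Bind Y2 := h(4); no other remaining equation mentions Y2.
Decompose q/1: cons(4, q(h(b))) = N.
Bind N := cons(4, q(h(b))); substituting into the remaining equation gives: q(cons(4, Y1)) = q(cons(6, q(cons(4, q(h(b)))))).
Decompose q/1: cons(4, Y1) = cons(6, q(cons(4, q(h(b))))).
Decompose cons/2: 4 = 6,  Y1 = q(cons(4, q(h(b)))).
Clash: constants 4 and 6 differ; no unifier exists.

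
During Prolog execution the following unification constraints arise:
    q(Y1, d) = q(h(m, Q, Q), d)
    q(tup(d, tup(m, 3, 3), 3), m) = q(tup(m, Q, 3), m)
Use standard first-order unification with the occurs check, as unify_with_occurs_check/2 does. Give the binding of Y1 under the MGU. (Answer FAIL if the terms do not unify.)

FAIL

Decompose q/2: Y1 = h(m, Q, Q),  d = d.
Bind Y1 := h(m, Q, Q); no other remaining equation mentions Y1.
Delete trivial equation d = d.
Decompose q/2: tup(d, tup(m, 3, 3), 3) = tup(m, Q, 3),  m = m.
Decompose tup/3: d = m,  tup(m, 3, 3) = Q,  3 = 3.
Clash: constants d and m differ; no unifier exists.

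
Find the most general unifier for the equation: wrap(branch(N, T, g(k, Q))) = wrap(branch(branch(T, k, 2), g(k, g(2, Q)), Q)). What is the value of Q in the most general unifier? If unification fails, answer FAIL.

FAIL

Decompose wrap/1: branch(N, T, g(k, Q)) = branch(branch(T, k, 2), g(k, g(2, Q)), Q).
Decompose branch/3: N = branch(T, k, 2),  T = g(k, g(2, Q)),  g(k, Q) = Q.
Bind N := branch(T, k, 2); no other remaining equation mentions N.
Bind T := g(k, g(2, Q)); no other remaining equation mentions T. Substituting into the earlier binding gives N := branch(g(k, g(2, Q)), k, 2).
Occurs check fails: Q occurs in g(k, Q); the equation Q = g(k, Q) has no finite solution.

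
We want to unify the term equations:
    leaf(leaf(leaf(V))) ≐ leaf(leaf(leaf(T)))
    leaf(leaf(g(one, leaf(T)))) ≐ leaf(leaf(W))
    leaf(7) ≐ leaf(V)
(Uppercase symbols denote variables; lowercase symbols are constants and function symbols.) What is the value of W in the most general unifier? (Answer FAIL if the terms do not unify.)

g(one, leaf(7))

Decompose leaf/1: leaf(leaf(V)) ≐ leaf(leaf(T)).
Decompose leaf/1: leaf(V) ≐ leaf(T).
Decompose leaf/1: V ≐ T.
Bind V := T; substituting into the one remaining equation that mentions V gives: leaf(7) ≐ leaf(T).
Decompose leaf/1: leaf(g(one, leaf(T))) ≐ leaf(W).
Decompose leaf/1: g(one, leaf(T)) ≐ W.
Bind W := g(one, leaf(T)); no other remaining equation mentions W.
Decompose leaf/1: 7 ≐ T.
Bind T := 7. Substituting into the earlier bindings gives V := 7, W := g(one, leaf(7)).
MGU = { V -> 7, W -> g(one, leaf(7)), T -> 7 }, so W -> g(one, leaf(7)).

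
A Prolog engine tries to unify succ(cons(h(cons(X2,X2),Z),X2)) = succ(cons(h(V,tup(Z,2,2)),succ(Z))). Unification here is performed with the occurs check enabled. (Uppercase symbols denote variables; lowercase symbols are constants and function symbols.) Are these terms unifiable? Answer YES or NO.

NO

Decompose succ/1: cons(h(cons(X2,X2),Z),X2) = cons(h(V,tup(Z,2,2)),succ(Z)).
Decompose cons/2: h(cons(X2,X2),Z) = h(V,tup(Z,2,2)),  X2 = succ(Z).
Decompose h/2: cons(X2,X2) = V,  Z = tup(Z,2,2).
Bind V := cons(X2,X2); no other remaining equation mentions V.
Occurs check fails: Z occurs in tup(Z,2,2); the equation Z = tup(Z,2,2) has no finite solution.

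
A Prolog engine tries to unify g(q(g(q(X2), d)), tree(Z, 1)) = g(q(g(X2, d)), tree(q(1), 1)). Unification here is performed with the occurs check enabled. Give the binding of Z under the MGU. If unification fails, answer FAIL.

FAIL

Decompose g/2: q(g(q(X2), d)) = q(g(X2, d)),  tree(Z, 1) = tree(q(1), 1).
Decompose q/1: g(q(X2), d) = g(X2, d).
Decompose g/2: q(X2) = X2,  d = d.
Occurs check fails: X2 occurs in q(X2); the equation X2 = q(X2) has no finite solution.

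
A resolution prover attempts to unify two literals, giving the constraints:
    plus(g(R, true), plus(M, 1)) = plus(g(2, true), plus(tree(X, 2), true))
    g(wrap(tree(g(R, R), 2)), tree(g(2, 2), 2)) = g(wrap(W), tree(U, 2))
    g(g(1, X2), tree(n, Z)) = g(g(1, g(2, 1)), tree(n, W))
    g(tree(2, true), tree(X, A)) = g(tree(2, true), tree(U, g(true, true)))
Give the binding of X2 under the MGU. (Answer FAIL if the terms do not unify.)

Decompose plus/2: g(R, true) = g(2, true),  plus(M, 1) = plus(tree(X, 2), true).
Decompose g/2: R = 2,  true = true.
Bind R := 2; substituting into the one remaining equation that mentions R gives: g(wrap(tree(g(2, 2), 2)), tree(g(2, 2), 2)) = g(wrap(W), tree(U, 2)).
Delete trivial equation true = true.
Decompose plus/2: M = tree(X, 2),  1 = true.
Bind M := tree(X, 2); no other remaining equation mentions M.
Clash: constants 1 and true differ; no unifier exists.

FAIL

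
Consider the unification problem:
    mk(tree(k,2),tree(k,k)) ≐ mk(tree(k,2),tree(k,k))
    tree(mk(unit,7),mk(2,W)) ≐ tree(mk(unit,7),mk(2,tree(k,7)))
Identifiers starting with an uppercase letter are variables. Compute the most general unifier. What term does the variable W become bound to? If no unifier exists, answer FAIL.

tree(k,7)

Delete trivial equation mk(tree(k,2),tree(k,k)) ≐ mk(tree(k,2),tree(k,k)).
Decompose tree/2: mk(unit,7) ≐ mk(unit,7),  mk(2,W) ≐ mk(2,tree(k,7)).
Delete trivial equation mk(unit,7) ≐ mk(unit,7).
Decompose mk/2: 2 ≐ 2,  W ≐ tree(k,7).
Delete trivial equation 2 ≐ 2.
Bind W := tree(k,7).
MGU = { W -> tree(k,7) }, so W -> tree(k,7).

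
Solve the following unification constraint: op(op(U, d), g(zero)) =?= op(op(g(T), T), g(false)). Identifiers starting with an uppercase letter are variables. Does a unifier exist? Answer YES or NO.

Decompose op/2: op(U, d) =?= op(g(T), T),  g(zero) =?= g(false).
Decompose op/2: U =?= g(T),  d =?= T.
Bind U := g(T); no other remaining equation mentions U.
Bind T := d; no other remaining equation mentions T. Substituting into the earlier binding gives U := g(d).
Decompose g/1: zero =?= false.
Clash: constants zero and false differ; no unifier exists.

NO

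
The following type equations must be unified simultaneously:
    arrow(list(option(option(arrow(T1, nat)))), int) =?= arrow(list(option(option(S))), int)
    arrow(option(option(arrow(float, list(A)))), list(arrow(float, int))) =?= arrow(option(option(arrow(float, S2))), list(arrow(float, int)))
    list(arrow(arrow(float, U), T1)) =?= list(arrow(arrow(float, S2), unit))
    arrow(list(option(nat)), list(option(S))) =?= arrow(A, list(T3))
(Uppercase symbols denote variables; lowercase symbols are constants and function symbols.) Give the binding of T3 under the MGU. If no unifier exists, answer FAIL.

Decompose arrow/2: list(option(option(arrow(T1, nat)))) =?= list(option(option(S))),  int =?= int.
Decompose list/1: option(option(arrow(T1, nat))) =?= option(option(S)).
Decompose option/1: option(arrow(T1, nat)) =?= option(S).
Decompose option/1: arrow(T1, nat) =?= S.
Bind S := arrow(T1, nat); substituting into the one remaining equation that mentions S gives: arrow(list(option(nat)), list(option(arrow(T1, nat)))) =?= arrow(A, list(T3)).
Delete trivial equation int =?= int.
Decompose arrow/2: option(option(arrow(float, list(A)))) =?= option(option(arrow(float, S2))),  list(arrow(float, int)) =?= list(arrow(float, int)).
Decompose option/1: option(arrow(float, list(A))) =?= option(arrow(float, S2)).
Decompose option/1: arrow(float, list(A)) =?= arrow(float, S2).
Decompose arrow/2: float =?= float,  list(A) =?= S2.
Delete trivial equation float =?= float.
Bind S2 := list(A); substituting into the one remaining equation that mentions S2 gives: list(arrow(arrow(float, U), T1)) =?= list(arrow(arrow(float, list(A)), unit)).
Delete trivial equation list(arrow(float, int)) =?= list(arrow(float, int)).
Decompose list/1: arrow(arrow(float, U), T1) =?= arrow(arrow(float, list(A)), unit).
Decompose arrow/2: arrow(float, U) =?= arrow(float, list(A)),  T1 =?= unit.
Decompose arrow/2: float =?= float,  U =?= list(A).
Delete trivial equation float =?= float.
Bind U := list(A); no other remaining equation mentions U.
Bind T1 := unit; substituting into the remaining equation gives: arrow(list(option(nat)), list(option(arrow(unit, nat)))) =?= arrow(A, list(T3)). Substituting into the earlier binding gives S := arrow(unit, nat).
Decompose arrow/2: list(option(nat)) =?= A,  list(option(arrow(unit, nat))) =?= list(T3).
Bind A := list(option(nat)); no other remaining equation mentions A. Substituting into the earlier bindings gives S2 := list(list(option(nat))), U := list(list(option(nat))).
Decompose list/1: option(arrow(unit, nat)) =?= T3.
Bind T3 := option(arrow(unit, nat)).
MGU = { S ↦ arrow(unit, nat), S2 ↦ list(list(option(nat))), U ↦ list(list(option(nat))), T1 ↦ unit, A ↦ list(option(nat)), T3 ↦ option(arrow(unit, nat)) }, so T3 ↦ option(arrow(unit, nat)).

option(arrow(unit, nat))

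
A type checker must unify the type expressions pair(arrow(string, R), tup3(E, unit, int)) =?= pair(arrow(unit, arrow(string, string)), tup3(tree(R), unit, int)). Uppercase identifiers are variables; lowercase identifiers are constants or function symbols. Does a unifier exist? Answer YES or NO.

Decompose pair/2: arrow(string, R) =?= arrow(unit, arrow(string, string)),  tup3(E, unit, int) =?= tup3(tree(R), unit, int).
Decompose arrow/2: string =?= unit,  R =?= arrow(string, string).
Clash: constants string and unit differ; no unifier exists.

NO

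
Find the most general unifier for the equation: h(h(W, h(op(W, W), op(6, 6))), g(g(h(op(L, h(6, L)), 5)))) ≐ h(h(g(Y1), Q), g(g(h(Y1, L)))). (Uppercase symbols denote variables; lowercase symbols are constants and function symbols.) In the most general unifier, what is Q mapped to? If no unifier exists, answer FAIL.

Decompose h/2: h(W, h(op(W, W), op(6, 6))) ≐ h(g(Y1), Q),  g(g(h(op(L, h(6, L)), 5))) ≐ g(g(h(Y1, L))).
Decompose h/2: W ≐ g(Y1),  h(op(W, W), op(6, 6)) ≐ Q.
Bind W := g(Y1); substituting into the one remaining equation that mentions W gives: h(op(g(Y1), g(Y1)), op(6, 6)) ≐ Q.
Bind Q := h(op(g(Y1), g(Y1)), op(6, 6)); no other remaining equation mentions Q.
Decompose g/1: g(h(op(L, h(6, L)), 5)) ≐ g(h(Y1, L)).
Decompose g/1: h(op(L, h(6, L)), 5) ≐ h(Y1, L).
Decompose h/2: op(L, h(6, L)) ≐ Y1,  5 ≐ L.
Bind Y1 := op(L, h(6, L)); no other remaining equation mentions Y1. Substituting into the earlier bindings gives W := g(op(L, h(6, L))), Q := h(op(g(op(L, h(6, L))), g(op(L, h(6, L)))), op(6, 6)).
Bind L := 5. Substituting into the earlier bindings gives W := g(op(5, h(6, 5))), Q := h(op(g(op(5, h(6, 5))), g(op(5, h(6, 5)))), op(6, 6)), Y1 := op(5, h(6, 5)).
MGU = { W -> g(op(5, h(6, 5))), Q -> h(op(g(op(5, h(6, 5))), g(op(5, h(6, 5)))), op(6, 6)), Y1 -> op(5, h(6, 5)), L -> 5 }, so Q -> h(op(g(op(5, h(6, 5))), g(op(5, h(6, 5)))), op(6, 6)).

h(op(g(op(5, h(6, 5))), g(op(5, h(6, 5)))), op(6, 6))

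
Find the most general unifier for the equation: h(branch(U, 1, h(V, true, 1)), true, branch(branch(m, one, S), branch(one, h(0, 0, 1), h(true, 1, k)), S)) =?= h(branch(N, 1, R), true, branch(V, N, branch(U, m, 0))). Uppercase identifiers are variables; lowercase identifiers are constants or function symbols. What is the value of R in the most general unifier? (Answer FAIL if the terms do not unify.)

h(branch(m, one, branch(branch(one, h(0, 0, 1), h(true, 1, k)), m, 0)), true, 1)

Decompose h/3: branch(U, 1, h(V, true, 1)) =?= branch(N, 1, R),  true =?= true,  branch(branch(m, one, S), branch(one, h(0, 0, 1), h(true, 1, k)), S) =?= branch(V, N, branch(U, m, 0)).
Decompose branch/3: U =?= N,  1 =?= 1,  h(V, true, 1) =?= R.
Bind U := N; substituting into the one remaining equation that mentions U gives: branch(branch(m, one, S), branch(one, h(0, 0, 1), h(true, 1, k)), S) =?= branch(V, N, branch(N, m, 0)).
Delete trivial equation 1 =?= 1.
Bind R := h(V, true, 1); no other remaining equation mentions R.
Delete trivial equation true =?= true.
Decompose branch/3: branch(m, one, S) =?= V,  branch(one, h(0, 0, 1), h(true, 1, k)) =?= N,  S =?= branch(N, m, 0).
Bind V := branch(m, one, S); no other remaining equation mentions V. Substituting into the earlier binding gives R := h(branch(m, one, S), true, 1).
Bind N := branch(one, h(0, 0, 1), h(true, 1, k)); substituting into the remaining equation gives: S =?= branch(branch(one, h(0, 0, 1), h(true, 1, k)), m, 0). Substituting into the earlier binding gives U := branch(one, h(0, 0, 1), h(true, 1, k)).
Bind S := branch(branch(one, h(0, 0, 1), h(true, 1, k)), m, 0). Substituting into the earlier bindings gives R := h(branch(m, one, branch(branch(one, h(0, 0, 1), h(true, 1, k)), m, 0)), true, 1), V := branch(m, one, branch(branch(one, h(0, 0, 1), h(true, 1, k)), m, 0)).
MGU = { U := branch(one, h(0, 0, 1), h(true, 1, k)), R := h(branch(m, one, branch(branch(one, h(0, 0, 1), h(true, 1, k)), m, 0)), true, 1), V := branch(m, one, branch(branch(one, h(0, 0, 1), h(true, 1, k)), m, 0)), N := branch(one, h(0, 0, 1), h(true, 1, k)), S := branch(branch(one, h(0, 0, 1), h(true, 1, k)), m, 0) }, so R := h(branch(m, one, branch(branch(one, h(0, 0, 1), h(true, 1, k)), m, 0)), true, 1).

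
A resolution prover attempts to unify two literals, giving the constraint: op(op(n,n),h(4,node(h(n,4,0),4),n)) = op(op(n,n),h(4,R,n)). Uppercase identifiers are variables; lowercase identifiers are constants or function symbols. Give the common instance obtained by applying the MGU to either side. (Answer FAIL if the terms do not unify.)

op(op(n,n),h(4,node(h(n,4,0),4),n))

Decompose op/2: op(n,n) = op(n,n),  h(4,node(h(n,4,0),4),n) = h(4,R,n).
Delete trivial equation op(n,n) = op(n,n).
Decompose h/3: 4 = 4,  node(h(n,4,0),4) = R,  n = n.
Delete trivial equation 4 = 4.
Bind R := node(h(n,4,0),4); no other remaining equation mentions R.
Delete trivial equation n = n.
Applying the MGU to either side gives op(op(n,n),h(4,node(h(n,4,0),4),n)).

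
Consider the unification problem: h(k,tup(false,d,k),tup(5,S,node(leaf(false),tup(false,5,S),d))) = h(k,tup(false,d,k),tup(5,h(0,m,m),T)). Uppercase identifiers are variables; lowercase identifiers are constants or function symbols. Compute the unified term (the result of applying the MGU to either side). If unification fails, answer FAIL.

h(k,tup(false,d,k),tup(5,h(0,m,m),node(leaf(false),tup(false,5,h(0,m,m)),d)))

Decompose h/3: k = k,  tup(false,d,k) = tup(false,d,k),  tup(5,S,node(leaf(false),tup(false,5,S),d)) = tup(5,h(0,m,m),T).
Delete trivial equation k = k.
Delete trivial equation tup(false,d,k) = tup(false,d,k).
Decompose tup/3: 5 = 5,  S = h(0,m,m),  node(leaf(false),tup(false,5,S),d) = T.
Delete trivial equation 5 = 5.
Bind S := h(0,m,m); substituting into the remaining equation gives: node(leaf(false),tup(false,5,h(0,m,m)),d) = T.
Bind T := node(leaf(false),tup(false,5,h(0,m,m)),d).
Applying the MGU to either side gives h(k,tup(false,d,k),tup(5,h(0,m,m),node(leaf(false),tup(false,5,h(0,m,m)),d))).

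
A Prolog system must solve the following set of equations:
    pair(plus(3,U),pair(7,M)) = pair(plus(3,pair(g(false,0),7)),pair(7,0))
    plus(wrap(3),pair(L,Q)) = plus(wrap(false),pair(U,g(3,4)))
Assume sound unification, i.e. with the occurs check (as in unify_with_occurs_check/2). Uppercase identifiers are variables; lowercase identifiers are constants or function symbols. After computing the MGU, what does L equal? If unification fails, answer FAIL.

FAIL

Decompose pair/2: plus(3,U) = plus(3,pair(g(false,0),7)),  pair(7,M) = pair(7,0).
Decompose plus/2: 3 = 3,  U = pair(g(false,0),7).
Delete trivial equation 3 = 3.
Bind U := pair(g(false,0),7); substituting into the one remaining equation that mentions U gives: plus(wrap(3),pair(L,Q)) = plus(wrap(false),pair(pair(g(false,0),7),g(3,4))).
Decompose pair/2: 7 = 7,  M = 0.
Delete trivial equation 7 = 7.
Bind M := 0; no other remaining equation mentions M.
Decompose plus/2: wrap(3) = wrap(false),  pair(L,Q) = pair(pair(g(false,0),7),g(3,4)).
Decompose wrap/1: 3 = false.
Clash: constants 3 and false differ; no unifier exists.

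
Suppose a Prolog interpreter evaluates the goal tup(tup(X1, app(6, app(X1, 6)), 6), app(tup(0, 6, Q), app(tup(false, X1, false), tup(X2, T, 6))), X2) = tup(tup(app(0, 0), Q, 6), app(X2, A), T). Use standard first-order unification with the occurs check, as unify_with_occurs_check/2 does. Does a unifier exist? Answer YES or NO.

YES

Decompose tup/3: tup(X1, app(6, app(X1, 6)), 6) = tup(app(0, 0), Q, 6),  app(tup(0, 6, Q), app(tup(false, X1, false), tup(X2, T, 6))) = app(X2, A),  X2 = T.
Decompose tup/3: X1 = app(0, 0),  app(6, app(X1, 6)) = Q,  6 = 6.
Bind X1 := app(0, 0); substituting into the 2 remaining equations that mention X1 gives: app(6, app(app(0, 0), 6)) = Q,  app(tup(0, 6, Q), app(tup(false, app(0, 0), false), tup(X2, T, 6))) = app(X2, A).
Bind Q := app(6, app(app(0, 0), 6)); substituting into the one remaining equation that mentions Q gives: app(tup(0, 6, app(6, app(app(0, 0), 6))), app(tup(false, app(0, 0), false), tup(X2, T, 6))) = app(X2, A).
Delete trivial equation 6 = 6.
Decompose app/2: tup(0, 6, app(6, app(app(0, 0), 6))) = X2,  app(tup(false, app(0, 0), false), tup(X2, T, 6)) = A.
Bind X2 := tup(0, 6, app(6, app(app(0, 0), 6))); substituting into the remaining equations gives: app(tup(false, app(0, 0), false), tup(tup(0, 6, app(6, app(app(0, 0), 6))), T, 6)) = A,  tup(0, 6, app(6, app(app(0, 0), 6))) = T.
Bind A := app(tup(false, app(0, 0), false), tup(tup(0, 6, app(6, app(app(0, 0), 6))), T, 6)); no other remaining equation mentions A.
Bind T := tup(0, 6, app(6, app(app(0, 0), 6))). Substituting into the earlier binding gives A := app(tup(false, app(0, 0), false), tup(tup(0, 6, app(6, app(app(0, 0), 6))), tup(0, 6, app(6, app(app(0, 0), 6))), 6)).
No equations remain and no clash or occurs-check failure arose, so a unifier exists.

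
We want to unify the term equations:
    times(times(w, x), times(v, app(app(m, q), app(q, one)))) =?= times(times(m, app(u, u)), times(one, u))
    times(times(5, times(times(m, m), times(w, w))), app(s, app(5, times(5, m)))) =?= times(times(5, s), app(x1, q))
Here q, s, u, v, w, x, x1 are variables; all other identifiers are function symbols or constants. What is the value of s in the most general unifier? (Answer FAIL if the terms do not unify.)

Decompose times/2: times(w, x) =?= times(m, app(u, u)),  times(v, app(app(m, q), app(q, one))) =?= times(one, u).
Decompose times/2: w =?= m,  x =?= app(u, u).
Bind w := m; substituting into the one remaining equation that mentions w gives: times(times(5, times(times(m, m), times(m, m))), app(s, app(5, times(5, m)))) =?= times(times(5, s), app(x1, q)).
Bind x := app(u, u); no other remaining equation mentions x.
Decompose times/2: v =?= one,  app(app(m, q), app(q, one)) =?= u.
Bind v := one; no other remaining equation mentions v.
Bind u := app(app(m, q), app(q, one)); no other remaining equation mentions u. Substituting into the earlier binding gives x := app(app(app(m, q), app(q, one)), app(app(m, q), app(q, one))).
Decompose times/2: times(5, times(times(m, m), times(m, m))) =?= times(5, s),  app(s, app(5, times(5, m))) =?= app(x1, q).
Decompose times/2: 5 =?= 5,  times(times(m, m), times(m, m)) =?= s.
Delete trivial equation 5 =?= 5.
Bind s := times(times(m, m), times(m, m)); substituting into the remaining equation gives: app(times(times(m, m), times(m, m)), app(5, times(5, m))) =?= app(x1, q).
Decompose app/2: times(times(m, m), times(m, m)) =?= x1,  app(5, times(5, m)) =?= q.
Bind x1 := times(times(m, m), times(m, m)); no other remaining equation mentions x1.
Bind q := app(5, times(5, m)). Substituting into the earlier bindings gives x := app(app(app(m, app(5, times(5, m))), app(app(5, times(5, m)), one)), app(app(m, app(5, times(5, m))), app(app(5, times(5, m)), one))), u := app(app(m, app(5, times(5, m))), app(app(5, times(5, m)), one)).
MGU = { w := m, x := app(app(app(m, app(5, times(5, m))), app(app(5, times(5, m)), one)), app(app(m, app(5, times(5, m))), app(app(5, times(5, m)), one))), v := one, u := app(app(m, app(5, times(5, m))), app(app(5, times(5, m)), one)), s := times(times(m, m), times(m, m)), x1 := times(times(m, m), times(m, m)), q := app(5, times(5, m)) }, so s := times(times(m, m), times(m, m)).

times(times(m, m), times(m, m))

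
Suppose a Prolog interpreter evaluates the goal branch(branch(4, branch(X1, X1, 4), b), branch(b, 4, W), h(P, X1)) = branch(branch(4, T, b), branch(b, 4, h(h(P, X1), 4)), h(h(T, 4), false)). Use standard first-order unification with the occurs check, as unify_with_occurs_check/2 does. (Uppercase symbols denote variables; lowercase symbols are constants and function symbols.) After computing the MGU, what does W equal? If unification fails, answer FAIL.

Decompose branch/3: branch(4, branch(X1, X1, 4), b) = branch(4, T, b),  branch(b, 4, W) = branch(b, 4, h(h(P, X1), 4)),  h(P, X1) = h(h(T, 4), false).
Decompose branch/3: 4 = 4,  branch(X1, X1, 4) = T,  b = b.
Delete trivial equation 4 = 4.
Bind T := branch(X1, X1, 4); substituting into the one remaining equation that mentions T gives: h(P, X1) = h(h(branch(X1, X1, 4), 4), false).
Delete trivial equation b = b.
Decompose branch/3: b = b,  4 = 4,  W = h(h(P, X1), 4).
Delete trivial equation b = b.
Delete trivial equation 4 = 4.
Bind W := h(h(P, X1), 4); no other remaining equation mentions W.
Decompose h/2: P = h(branch(X1, X1, 4), 4),  X1 = false.
Bind P := h(branch(X1, X1, 4), 4); no other remaining equation mentions P. Substituting into the earlier binding gives W := h(h(h(branch(X1, X1, 4), 4), X1), 4).
Bind X1 := false. Substituting into the earlier bindings gives T := branch(false, false, 4), W := h(h(h(branch(false, false, 4), 4), false), 4), P := h(branch(false, false, 4), 4).
MGU = { T = branch(false, false, 4), W = h(h(h(branch(false, false, 4), 4), false), 4), P = h(branch(false, false, 4), 4), X1 = false }, so W = h(h(h(branch(false, false, 4), 4), false), 4).

h(h(h(branch(false, false, 4), 4), false), 4)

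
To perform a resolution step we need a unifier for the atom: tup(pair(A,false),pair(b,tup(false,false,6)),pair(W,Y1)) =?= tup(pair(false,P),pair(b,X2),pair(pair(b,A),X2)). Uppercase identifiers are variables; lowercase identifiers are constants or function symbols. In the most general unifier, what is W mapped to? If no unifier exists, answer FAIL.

Decompose tup/3: pair(A,false) =?= pair(false,P),  pair(b,tup(false,false,6)) =?= pair(b,X2),  pair(W,Y1) =?= pair(pair(b,A),X2).
Decompose pair/2: A =?= false,  false =?= P.
Bind A := false; substituting into the one remaining equation that mentions A gives: pair(W,Y1) =?= pair(pair(b,false),X2).
Bind P := false; no other remaining equation mentions P.
Decompose pair/2: b =?= b,  tup(false,false,6) =?= X2.
Delete trivial equation b =?= b.
Bind X2 := tup(false,false,6); substituting into the remaining equation gives: pair(W,Y1) =?= pair(pair(b,false),tup(false,false,6)).
Decompose pair/2: W =?= pair(b,false),  Y1 =?= tup(false,false,6).
Bind W := pair(b,false); no other remaining equation mentions W.
Bind Y1 := tup(false,false,6).
MGU = { A ↦ false, P ↦ false, X2 ↦ tup(false,false,6), W ↦ pair(b,false), Y1 ↦ tup(false,false,6) }, so W ↦ pair(b,false).

pair(b,false)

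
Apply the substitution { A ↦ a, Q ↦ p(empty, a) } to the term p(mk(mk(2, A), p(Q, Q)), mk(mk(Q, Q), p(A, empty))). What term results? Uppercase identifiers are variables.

p(mk(mk(2, a), p(p(empty, a), p(empty, a))), mk(mk(p(empty, a), p(empty, a)), p(a, empty)))

Replace each occurrence of A with a.
Replace each occurrence of Q with p(empty, a).
Result: p(mk(mk(2, a), p(p(empty, a), p(empty, a))), mk(mk(p(empty, a), p(empty, a)), p(a, empty))).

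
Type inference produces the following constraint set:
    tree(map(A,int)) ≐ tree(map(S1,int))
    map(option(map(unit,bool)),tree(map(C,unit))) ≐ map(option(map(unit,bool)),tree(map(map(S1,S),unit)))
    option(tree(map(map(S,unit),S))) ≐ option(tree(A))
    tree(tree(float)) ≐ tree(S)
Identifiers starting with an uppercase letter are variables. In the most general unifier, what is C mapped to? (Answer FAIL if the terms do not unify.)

map(map(map(tree(float),unit),tree(float)),tree(float))

Decompose tree/1: map(A,int) ≐ map(S1,int).
Decompose map/2: A ≐ S1,  int ≐ int.
Bind A := S1; substituting into the one remaining equation that mentions A gives: option(tree(map(map(S,unit),S))) ≐ option(tree(S1)).
Delete trivial equation int ≐ int.
Decompose map/2: option(map(unit,bool)) ≐ option(map(unit,bool)),  tree(map(C,unit)) ≐ tree(map(map(S1,S),unit)).
Delete trivial equation option(map(unit,bool)) ≐ option(map(unit,bool)).
Decompose tree/1: map(C,unit) ≐ map(map(S1,S),unit).
Decompose map/2: C ≐ map(S1,S),  unit ≐ unit.
Bind C := map(S1,S); no other remaining equation mentions C.
Delete trivial equation unit ≐ unit.
Decompose option/1: tree(map(map(S,unit),S)) ≐ tree(S1).
Decompose tree/1: map(map(S,unit),S) ≐ S1.
Bind S1 := map(map(S,unit),S); no other remaining equation mentions S1. Substituting into the earlier bindings gives A := map(map(S,unit),S), C := map(map(map(S,unit),S),S).
Decompose tree/1: tree(float) ≐ S.
Bind S := tree(float). Substituting into the earlier bindings gives A := map(map(tree(float),unit),tree(float)), C := map(map(map(tree(float),unit),tree(float)),tree(float)), S1 := map(map(tree(float),unit),tree(float)).
MGU = { A -> map(map(tree(float),unit),tree(float)), C -> map(map(map(tree(float),unit),tree(float)),tree(float)), S1 -> map(map(tree(float),unit),tree(float)), S -> tree(float) }, so C -> map(map(map(tree(float),unit),tree(float)),tree(float)).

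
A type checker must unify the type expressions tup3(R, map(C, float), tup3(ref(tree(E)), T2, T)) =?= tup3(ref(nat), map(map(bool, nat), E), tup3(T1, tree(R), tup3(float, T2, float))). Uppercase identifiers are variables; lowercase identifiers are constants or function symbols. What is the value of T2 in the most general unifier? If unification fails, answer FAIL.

tree(ref(nat))

Decompose tup3/3: R =?= ref(nat),  map(C, float) =?= map(map(bool, nat), E),  tup3(ref(tree(E)), T2, T) =?= tup3(T1, tree(R), tup3(float, T2, float)).
Bind R := ref(nat); substituting into the one remaining equation that mentions R gives: tup3(ref(tree(E)), T2, T) =?= tup3(T1, tree(ref(nat)), tup3(float, T2, float)).
Decompose map/2: C =?= map(bool, nat),  float =?= E.
Bind C := map(bool, nat); no other remaining equation mentions C.
Bind E := float; substituting into the remaining equation gives: tup3(ref(tree(float)), T2, T) =?= tup3(T1, tree(ref(nat)), tup3(float, T2, float)).
Decompose tup3/3: ref(tree(float)) =?= T1,  T2 =?= tree(ref(nat)),  T =?= tup3(float, T2, float).
Bind T1 := ref(tree(float)); no other remaining equation mentions T1.
Bind T2 := tree(ref(nat)); substituting into the remaining equation gives: T =?= tup3(float, tree(ref(nat)), float).
Bind T := tup3(float, tree(ref(nat)), float).
MGU = { R := ref(nat), C := map(bool, nat), E := float, T1 := ref(tree(float)), T2 := tree(ref(nat)), T := tup3(float, tree(ref(nat)), float) }, so T2 := tree(ref(nat)).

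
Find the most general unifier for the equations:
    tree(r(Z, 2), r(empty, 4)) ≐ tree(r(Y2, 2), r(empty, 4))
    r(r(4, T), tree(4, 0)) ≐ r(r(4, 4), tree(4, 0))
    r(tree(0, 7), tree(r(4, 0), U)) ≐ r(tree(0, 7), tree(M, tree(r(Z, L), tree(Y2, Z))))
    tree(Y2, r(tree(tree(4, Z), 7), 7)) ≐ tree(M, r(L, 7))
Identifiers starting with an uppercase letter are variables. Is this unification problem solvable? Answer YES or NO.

Decompose tree/2: r(Z, 2) ≐ r(Y2, 2),  r(empty, 4) ≐ r(empty, 4).
Decompose r/2: Z ≐ Y2,  2 ≐ 2.
Bind Z := Y2; substituting into the 2 remaining equations that mention Z gives: r(tree(0, 7), tree(r(4, 0), U)) ≐ r(tree(0, 7), tree(M, tree(r(Y2, L), tree(Y2, Y2)))),  tree(Y2, r(tree(tree(4, Y2), 7), 7)) ≐ tree(M, r(L, 7)).
Delete trivial equation 2 ≐ 2.
Delete trivial equation r(empty, 4) ≐ r(empty, 4).
Decompose r/2: r(4, T) ≐ r(4, 4),  tree(4, 0) ≐ tree(4, 0).
Decompose r/2: 4 ≐ 4,  T ≐ 4.
Delete trivial equation 4 ≐ 4.
Bind T := 4; no other remaining equation mentions T.
Delete trivial equation tree(4, 0) ≐ tree(4, 0).
Decompose r/2: tree(0, 7) ≐ tree(0, 7),  tree(r(4, 0), U) ≐ tree(M, tree(r(Y2, L), tree(Y2, Y2))).
Delete trivial equation tree(0, 7) ≐ tree(0, 7).
Decompose tree/2: r(4, 0) ≐ M,  U ≐ tree(r(Y2, L), tree(Y2, Y2)).
Bind M := r(4, 0); substituting into the one remaining equation that mentions M gives: tree(Y2, r(tree(tree(4, Y2), 7), 7)) ≐ tree(r(4, 0), r(L, 7)).
Bind U := tree(r(Y2, L), tree(Y2, Y2)); no other remaining equation mentions U.
Decompose tree/2: Y2 ≐ r(4, 0),  r(tree(tree(4, Y2), 7), 7) ≐ r(L, 7).
Bind Y2 := r(4, 0); substituting into the remaining equation gives: r(tree(tree(4, r(4, 0)), 7), 7) ≐ r(L, 7). Substituting into the earlier bindings gives Z := r(4, 0), U := tree(r(r(4, 0), L), tree(r(4, 0), r(4, 0))).
Decompose r/2: tree(tree(4, r(4, 0)), 7) ≐ L,  7 ≐ 7.
Bind L := tree(tree(4, r(4, 0)), 7); no other remaining equation mentions L. Substituting into the earlier binding gives U := tree(r(r(4, 0), tree(tree(4, r(4, 0)), 7)), tree(r(4, 0), r(4, 0))).
Delete trivial equation 7 ≐ 7.
No equations remain and no clash or occurs-check failure arose, so a unifier exists.

YES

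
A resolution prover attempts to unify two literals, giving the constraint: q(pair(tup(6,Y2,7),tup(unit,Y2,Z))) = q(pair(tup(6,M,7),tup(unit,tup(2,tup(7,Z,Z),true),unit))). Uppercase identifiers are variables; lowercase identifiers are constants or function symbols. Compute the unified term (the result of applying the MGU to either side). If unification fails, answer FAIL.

Decompose q/1: pair(tup(6,Y2,7),tup(unit,Y2,Z)) = pair(tup(6,M,7),tup(unit,tup(2,tup(7,Z,Z),true),unit)).
Decompose pair/2: tup(6,Y2,7) = tup(6,M,7),  tup(unit,Y2,Z) = tup(unit,tup(2,tup(7,Z,Z),true),unit).
Decompose tup/3: 6 = 6,  Y2 = M,  7 = 7.
Delete trivial equation 6 = 6.
Bind Y2 := M; substituting into the one remaining equation that mentions Y2 gives: tup(unit,M,Z) = tup(unit,tup(2,tup(7,Z,Z),true),unit).
Delete trivial equation 7 = 7.
Decompose tup/3: unit = unit,  M = tup(2,tup(7,Z,Z),true),  Z = unit.
Delete trivial equation unit = unit.
Bind M := tup(2,tup(7,Z,Z),true); no other remaining equation mentions M. Substituting into the earlier binding gives Y2 := tup(2,tup(7,Z,Z),true).
Bind Z := unit. Substituting into the earlier bindings gives Y2 := tup(2,tup(7,unit,unit),true), M := tup(2,tup(7,unit,unit),true).
Applying the MGU to either side gives q(pair(tup(6,tup(2,tup(7,unit,unit),true),7),tup(unit,tup(2,tup(7,unit,unit),true),unit))).

q(pair(tup(6,tup(2,tup(7,unit,unit),true),7),tup(unit,tup(2,tup(7,unit,unit),true),unit)))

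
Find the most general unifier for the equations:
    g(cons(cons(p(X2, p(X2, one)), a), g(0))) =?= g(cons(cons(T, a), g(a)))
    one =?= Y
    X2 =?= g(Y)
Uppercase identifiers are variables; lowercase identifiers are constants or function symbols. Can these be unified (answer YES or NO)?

Decompose g/1: cons(cons(p(X2, p(X2, one)), a), g(0)) =?= cons(cons(T, a), g(a)).
Decompose cons/2: cons(p(X2, p(X2, one)), a) =?= cons(T, a),  g(0) =?= g(a).
Decompose cons/2: p(X2, p(X2, one)) =?= T,  a =?= a.
Bind T := p(X2, p(X2, one)); no other remaining equation mentions T.
Delete trivial equation a =?= a.
Decompose g/1: 0 =?= a.
Clash: constants 0 and a differ; no unifier exists.

NO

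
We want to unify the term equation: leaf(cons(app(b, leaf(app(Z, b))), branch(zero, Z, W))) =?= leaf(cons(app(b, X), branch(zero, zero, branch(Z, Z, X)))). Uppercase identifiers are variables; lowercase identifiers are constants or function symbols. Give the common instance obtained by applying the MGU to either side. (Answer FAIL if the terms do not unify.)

leaf(cons(app(b, leaf(app(zero, b))), branch(zero, zero, branch(zero, zero, leaf(app(zero, b))))))

Decompose leaf/1: cons(app(b, leaf(app(Z, b))), branch(zero, Z, W)) =?= cons(app(b, X), branch(zero, zero, branch(Z, Z, X))).
Decompose cons/2: app(b, leaf(app(Z, b))) =?= app(b, X),  branch(zero, Z, W) =?= branch(zero, zero, branch(Z, Z, X)).
Decompose app/2: b =?= b,  leaf(app(Z, b)) =?= X.
Delete trivial equation b =?= b.
Bind X := leaf(app(Z, b)); substituting into the remaining equation gives: branch(zero, Z, W) =?= branch(zero, zero, branch(Z, Z, leaf(app(Z, b)))).
Decompose branch/3: zero =?= zero,  Z =?= zero,  W =?= branch(Z, Z, leaf(app(Z, b))).
Delete trivial equation zero =?= zero.
Bind Z := zero; substituting into the remaining equation gives: W =?= branch(zero, zero, leaf(app(zero, b))). Substituting into the earlier binding gives X := leaf(app(zero, b)).
Bind W := branch(zero, zero, leaf(app(zero, b))).
Applying the MGU to either side gives leaf(cons(app(b, leaf(app(zero, b))), branch(zero, zero, branch(zero, zero, leaf(app(zero, b)))))).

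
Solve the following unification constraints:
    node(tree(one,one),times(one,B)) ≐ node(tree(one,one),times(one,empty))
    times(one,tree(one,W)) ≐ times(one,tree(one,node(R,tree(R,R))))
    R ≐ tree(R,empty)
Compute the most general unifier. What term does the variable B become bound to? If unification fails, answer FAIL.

Decompose node/2: tree(one,one) ≐ tree(one,one),  times(one,B) ≐ times(one,empty).
Delete trivial equation tree(one,one) ≐ tree(one,one).
Decompose times/2: one ≐ one,  B ≐ empty.
Delete trivial equation one ≐ one.
Bind B := empty; no other remaining equation mentions B.
Decompose times/2: one ≐ one,  tree(one,W) ≐ tree(one,node(R,tree(R,R))).
Delete trivial equation one ≐ one.
Decompose tree/2: one ≐ one,  W ≐ node(R,tree(R,R)).
Delete trivial equation one ≐ one.
Bind W := node(R,tree(R,R)); no other remaining equation mentions W.
Occurs check fails: R occurs in tree(R,empty); the equation R ≐ tree(R,empty) has no finite solution.

FAIL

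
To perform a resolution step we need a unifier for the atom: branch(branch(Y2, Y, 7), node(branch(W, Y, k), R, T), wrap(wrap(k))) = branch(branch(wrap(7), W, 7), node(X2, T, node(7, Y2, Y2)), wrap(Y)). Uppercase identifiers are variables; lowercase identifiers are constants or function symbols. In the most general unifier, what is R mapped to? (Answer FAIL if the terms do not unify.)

node(7, wrap(7), wrap(7))

Decompose branch/3: branch(Y2, Y, 7) = branch(wrap(7), W, 7),  node(branch(W, Y, k), R, T) = node(X2, T, node(7, Y2, Y2)),  wrap(wrap(k)) = wrap(Y).
Decompose branch/3: Y2 = wrap(7),  Y = W,  7 = 7.
Bind Y2 := wrap(7); substituting into the one remaining equation that mentions Y2 gives: node(branch(W, Y, k), R, T) = node(X2, T, node(7, wrap(7), wrap(7))).
Bind Y := W; substituting into the 2 remaining equations that mention Y gives: node(branch(W, W, k), R, T) = node(X2, T, node(7, wrap(7), wrap(7))),  wrap(wrap(k)) = wrap(W).
Delete trivial equation 7 = 7.
Decompose node/3: branch(W, W, k) = X2,  R = T,  T = node(7, wrap(7), wrap(7)).
Bind X2 := branch(W, W, k); no other remaining equation mentions X2.
Bind R := T; no other remaining equation mentions R.
Bind T := node(7, wrap(7), wrap(7)); no other remaining equation mentions T. Substituting into the earlier binding gives R := node(7, wrap(7), wrap(7)).
Decompose wrap/1: wrap(k) = W.
Bind W := wrap(k). Substituting into the earlier bindings gives Y := wrap(k), X2 := branch(wrap(k), wrap(k), k).
MGU = { Y2 ↦ wrap(7), Y ↦ wrap(k), X2 ↦ branch(wrap(k), wrap(k), k), R ↦ node(7, wrap(7), wrap(7)), T ↦ node(7, wrap(7), wrap(7)), W ↦ wrap(k) }, so R ↦ node(7, wrap(7), wrap(7)).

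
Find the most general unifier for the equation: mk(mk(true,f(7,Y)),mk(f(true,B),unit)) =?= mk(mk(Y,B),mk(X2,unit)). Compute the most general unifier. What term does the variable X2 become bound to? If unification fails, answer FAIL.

f(true,f(7,true))

Decompose mk/2: mk(true,f(7,Y)) =?= mk(Y,B),  mk(f(true,B),unit) =?= mk(X2,unit).
Decompose mk/2: true =?= Y,  f(7,Y) =?= B.
Bind Y := true; substituting into the one remaining equation that mentions Y gives: f(7,true) =?= B.
Bind B := f(7,true); substituting into the remaining equation gives: mk(f(true,f(7,true)),unit) =?= mk(X2,unit).
Decompose mk/2: f(true,f(7,true)) =?= X2,  unit =?= unit.
Bind X2 := f(true,f(7,true)); no other remaining equation mentions X2.
Delete trivial equation unit =?= unit.
MGU = { Y ↦ true, B ↦ f(7,true), X2 ↦ f(true,f(7,true)) }, so X2 ↦ f(true,f(7,true)).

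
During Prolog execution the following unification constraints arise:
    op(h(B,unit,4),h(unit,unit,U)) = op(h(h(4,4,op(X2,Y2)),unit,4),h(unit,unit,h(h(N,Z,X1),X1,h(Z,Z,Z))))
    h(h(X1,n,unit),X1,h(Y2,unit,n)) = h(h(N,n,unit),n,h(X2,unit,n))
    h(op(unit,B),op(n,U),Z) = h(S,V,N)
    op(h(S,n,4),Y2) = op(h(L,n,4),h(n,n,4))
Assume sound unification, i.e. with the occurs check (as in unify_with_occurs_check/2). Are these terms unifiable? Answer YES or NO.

YES

Decompose op/2: h(B,unit,4) = h(h(4,4,op(X2,Y2)),unit,4),  h(unit,unit,U) = h(unit,unit,h(h(N,Z,X1),X1,h(Z,Z,Z))).
Decompose h/3: B = h(4,4,op(X2,Y2)),  unit = unit,  4 = 4.
Bind B := h(4,4,op(X2,Y2)); substituting into the one remaining equation that mentions B gives: h(op(unit,h(4,4,op(X2,Y2))),op(n,U),Z) = h(S,V,N).
Delete trivial equation unit = unit.
Delete trivial equation 4 = 4.
Decompose h/3: unit = unit,  unit = unit,  U = h(h(N,Z,X1),X1,h(Z,Z,Z)).
Delete trivial equation unit = unit.
Delete trivial equation unit = unit.
Bind U := h(h(N,Z,X1),X1,h(Z,Z,Z)); substituting into the one remaining equation that mentions U gives: h(op(unit,h(4,4,op(X2,Y2))),op(n,h(h(N,Z,X1),X1,h(Z,Z,Z))),Z) = h(S,V,N).
Decompose h/3: h(X1,n,unit) = h(N,n,unit),  X1 = n,  h(Y2,unit,n) = h(X2,unit,n).
Decompose h/3: X1 = N,  n = n,  unit = unit.
Bind X1 := N; substituting into the 2 remaining equations that mention X1 gives: N = n,  h(op(unit,h(4,4,op(X2,Y2))),op(n,h(h(N,Z,N),N,h(Z,Z,Z))),Z) = h(S,V,N). Substituting into the earlier binding gives U := h(h(N,Z,N),N,h(Z,Z,Z)).
Delete trivial equation n = n.
Delete trivial equation unit = unit.
Bind N := n; substituting into the one remaining equation that mentions N gives: h(op(unit,h(4,4,op(X2,Y2))),op(n,h(h(n,Z,n),n,h(Z,Z,Z))),Z) = h(S,V,n). Substituting into the earlier bindings gives U := h(h(n,Z,n),n,h(Z,Z,Z)), X1 := n.
Decompose h/3: Y2 = X2,  unit = unit,  n = n.
Bind Y2 := X2; substituting into the 2 remaining equations that mention Y2 gives: h(op(unit,h(4,4,op(X2,X2))),op(n,h(h(n,Z,n),n,h(Z,Z,Z))),Z) = h(S,V,n),  op(h(S,n,4),X2) = op(h(L,n,4),h(n,n,4)). Substituting into the earlier binding gives B := h(4,4,op(X2,X2)).
Delete trivial equation unit = unit.
Delete trivial equation n = n.
Decompose h/3: op(unit,h(4,4,op(X2,X2))) = S,  op(n,h(h(n,Z,n),n,h(Z,Z,Z))) = V,  Z = n.
Bind S := op(unit,h(4,4,op(X2,X2))); substituting into the one remaining equation that mentions S gives: op(h(op(unit,h(4,4,op(X2,X2))),n,4),X2) = op(h(L,n,4),h(n,n,4)).
Bind V := op(n,h(h(n,Z,n),n,h(Z,Z,Z))); no other remaining equation mentions V.
Bind Z := n; no other remaining equation mentions Z. Substituting into the earlier bindings gives U := h(h(n,n,n),n,h(n,n,n)), V := op(n,h(h(n,n,n),n,h(n,n,n))).
Decompose op/2: h(op(unit,h(4,4,op(X2,X2))),n,4) = h(L,n,4),  X2 = h(n,n,4).
Decompose h/3: op(unit,h(4,4,op(X2,X2))) = L,  n = n,  4 = 4.
Bind L := op(unit,h(4,4,op(X2,X2))); no other remaining equation mentions L.
Delete trivial equation n = n.
Delete trivial equation 4 = 4.
Bind X2 := h(n,n,4). Substituting into the earlier bindings gives B := h(4,4,op(h(n,n,4),h(n,n,4))), Y2 := h(n,n,4), S := op(unit,h(4,4,op(h(n,n,4),h(n,n,4)))), L := op(unit,h(4,4,op(h(n,n,4),h(n,n,4)))).
No equations remain and no clash or occurs-check failure arose, so a unifier exists.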